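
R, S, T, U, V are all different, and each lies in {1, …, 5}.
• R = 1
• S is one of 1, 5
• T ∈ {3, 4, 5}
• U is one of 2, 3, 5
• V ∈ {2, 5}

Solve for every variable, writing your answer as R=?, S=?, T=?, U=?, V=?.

R's domain is down to {1}, so R = 1. So S can't be 1.
S must be 5 (only option left). Strike 5 from T, U, V.
V's domain is down to {2}, so V = 2. Eliminate 2 elsewhere: U.
U's domain is down to {3}, so U = 3. Eliminate 3 elsewhere: T.
T must be 4 (only option left).

R=1, S=5, T=4, U=3, V=2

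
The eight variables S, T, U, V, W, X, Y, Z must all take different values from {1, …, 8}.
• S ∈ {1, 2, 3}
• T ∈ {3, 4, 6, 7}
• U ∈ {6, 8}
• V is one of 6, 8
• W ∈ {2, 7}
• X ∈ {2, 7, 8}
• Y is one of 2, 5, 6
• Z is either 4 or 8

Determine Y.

5

The 8 variables together cover exactly {1, 2, 3, 4, 5, 6, 7, 8} — 8 values for 8 variables — and 1 appears only in S's list, so S = 1.
Among the 7 still-open variables, 3 fits only T (and all 7 values in {2, 3, 4, 5, 6, 7, 8} must be used), so T = 3.
The 6 still-open variables draw from only 6 values {2, 4, 5, 6, 7, 8}, so each is used; only Z can be 4, hence Z = 4.
The 5 still-open variables together cover exactly {2, 5, 6, 7, 8} — 5 values for 5 variables — and 5 appears only in Y's list, so Y = 5.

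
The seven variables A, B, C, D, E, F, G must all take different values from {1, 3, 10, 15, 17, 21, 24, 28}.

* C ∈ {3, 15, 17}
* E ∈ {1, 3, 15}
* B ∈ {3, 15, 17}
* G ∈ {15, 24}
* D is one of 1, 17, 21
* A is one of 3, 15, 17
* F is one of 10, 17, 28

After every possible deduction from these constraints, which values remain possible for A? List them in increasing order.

3, 15, 17

The 3 variables A, B, C are confined to {3, 15, 17}, which locks those values in; drop them from D, E, F, G.
E's domain is down to {1}, so E = 1. Remove 1 from D.
G must be 24 (only option left).
D's domain is down to {21}, so D = 21.
No further eliminations apply; A can still be any of 3, 15, 17.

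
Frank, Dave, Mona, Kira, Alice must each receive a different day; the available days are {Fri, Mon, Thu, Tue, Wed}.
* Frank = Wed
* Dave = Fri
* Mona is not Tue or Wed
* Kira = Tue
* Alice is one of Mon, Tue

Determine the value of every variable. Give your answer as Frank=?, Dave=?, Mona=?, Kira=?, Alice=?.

Frank's domain is down to {Wed}, so Frank = Wed.
Dave must be Fri (only option left). Remove Fri from Mona.
That leaves Kira = Tue. Eliminate Tue elsewhere: Alice.
Alice must be Mon (only option left). So Mona can't be Mon.
Mona has just one choice, so Mona = Thu.

Frank=Wed, Dave=Fri, Mona=Thu, Kira=Tue, Alice=Mon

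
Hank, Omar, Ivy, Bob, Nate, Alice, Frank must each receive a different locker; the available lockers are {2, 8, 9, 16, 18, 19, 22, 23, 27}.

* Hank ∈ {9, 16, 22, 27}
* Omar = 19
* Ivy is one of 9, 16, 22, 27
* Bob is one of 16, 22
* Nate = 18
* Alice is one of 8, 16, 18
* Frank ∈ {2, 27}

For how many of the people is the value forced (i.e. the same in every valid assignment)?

2

Omar's domain is down to {19}, so Omar = 19.
Nate has just one choice, so Nate = 18. So Alice can't be 18.
Determined: Omar=19, Nate=18. The other people each still have more than one consistent value. That makes 2.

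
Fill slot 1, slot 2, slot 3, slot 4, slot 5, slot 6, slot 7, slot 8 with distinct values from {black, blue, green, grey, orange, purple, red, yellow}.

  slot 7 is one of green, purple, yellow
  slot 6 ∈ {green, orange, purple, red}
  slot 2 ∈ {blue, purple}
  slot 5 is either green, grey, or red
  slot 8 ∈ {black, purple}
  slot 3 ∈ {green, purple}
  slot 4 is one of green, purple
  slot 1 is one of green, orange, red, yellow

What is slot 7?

yellow

The 8 variables together cover exactly {black, blue, green, grey, orange, purple, red, yellow} — 8 values for 8 variables — and black appears only in slot 8's list, so slot 8 = black.
Among the 7 still-open variables, blue fits only slot 2 (and all 7 values in {blue, green, grey, orange, purple, red, yellow} must be used), so slot 2 = blue.
The 6 still-open variables draw from only 6 values {green, grey, orange, purple, red, yellow}, so each is used; only slot 5 can be grey, hence slot 5 = grey.
slot 3 and slot 4 between them cover only {green, purple} — a naked pair. Remove those values from slot 1, slot 6, slot 7.
So slot 7 = yellow.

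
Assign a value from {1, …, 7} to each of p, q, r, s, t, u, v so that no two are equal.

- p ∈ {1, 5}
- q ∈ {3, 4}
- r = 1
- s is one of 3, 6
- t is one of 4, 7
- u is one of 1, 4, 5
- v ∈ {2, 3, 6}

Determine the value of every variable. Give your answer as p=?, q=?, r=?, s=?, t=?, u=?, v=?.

p=5, q=3, r=1, s=6, t=7, u=4, v=2

r has just one choice, so r = 1. Strike 1 from p, u.
p's domain is down to {5}, so p = 5. Remove 5 from u.
u must be 4 (only option left). Remove 4 from q, t.
q must be 3 (only option left). So s, v can't be 3.
s's domain is down to {6}, so s = 6. So v can't be 6.
t's domain is down to {7}, so t = 7.
That leaves v = 2.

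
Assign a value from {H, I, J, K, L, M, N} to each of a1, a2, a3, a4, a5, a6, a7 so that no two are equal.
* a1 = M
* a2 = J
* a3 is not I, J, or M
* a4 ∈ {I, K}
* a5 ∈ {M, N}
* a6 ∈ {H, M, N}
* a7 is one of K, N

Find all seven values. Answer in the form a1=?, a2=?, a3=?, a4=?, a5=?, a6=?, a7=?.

a1's domain is down to {M}, so a1 = M. Eliminate M elsewhere: a5, a6.
a2 has just one choice, so a2 = J.
a5's domain is down to {N}, so a5 = N. Strike N from a3, a6, a7.
a6 must be H (only option left). So a3 can't be H.
a7 must be K (only option left). Strike K from a3, a4.
a3 has just one choice, so a3 = L.
That leaves a4 = I.

a1=M, a2=J, a3=L, a4=I, a5=N, a6=H, a7=K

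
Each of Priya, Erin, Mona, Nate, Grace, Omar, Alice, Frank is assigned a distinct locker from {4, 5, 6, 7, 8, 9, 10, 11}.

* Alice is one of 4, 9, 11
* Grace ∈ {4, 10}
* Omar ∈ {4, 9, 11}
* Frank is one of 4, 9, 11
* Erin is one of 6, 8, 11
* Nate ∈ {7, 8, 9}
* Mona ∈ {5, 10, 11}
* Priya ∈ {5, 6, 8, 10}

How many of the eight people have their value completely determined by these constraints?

The 8 variables draw from only 8 values {4, 5, 6, 7, 8, 9, 10, 11}, so each is used; only Nate can be 7, hence Nate = 7.
The 3 variables Omar, Alice, Frank are confined to {4, 9, 11}, which locks those values in; drop them from Erin, Mona, Grace.
Grace must be 10 (only option left). So Priya, Mona can't be 10.
Mona must be 5 (only option left). Remove 5 from Priya.
Determined: Mona=5, Nate=7, Grace=10. The other people each still have more than one consistent value. That makes 3.

3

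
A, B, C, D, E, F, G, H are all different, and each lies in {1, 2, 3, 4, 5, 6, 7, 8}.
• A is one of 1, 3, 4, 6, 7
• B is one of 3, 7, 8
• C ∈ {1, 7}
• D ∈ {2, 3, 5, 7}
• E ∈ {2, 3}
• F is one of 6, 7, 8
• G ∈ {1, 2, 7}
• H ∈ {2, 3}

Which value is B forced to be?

The 8 variables draw from only 8 values {1, 2, 3, 4, 5, 6, 7, 8}, so each is used; only A can be 4, hence A = 4.
The 7 still-open variables draw from only 7 values {1, 2, 3, 5, 6, 7, 8}, so each is used; only D can be 5, hence D = 5.
The 6 still-open variables together cover exactly {1, 2, 3, 6, 7, 8} — 6 values for 6 variables — and 6 appears only in F's list, so F = 6.
The 5 still-open variables draw from only 5 values {1, 2, 3, 7, 8}, so each is used; only B can be 8, hence B = 8.

8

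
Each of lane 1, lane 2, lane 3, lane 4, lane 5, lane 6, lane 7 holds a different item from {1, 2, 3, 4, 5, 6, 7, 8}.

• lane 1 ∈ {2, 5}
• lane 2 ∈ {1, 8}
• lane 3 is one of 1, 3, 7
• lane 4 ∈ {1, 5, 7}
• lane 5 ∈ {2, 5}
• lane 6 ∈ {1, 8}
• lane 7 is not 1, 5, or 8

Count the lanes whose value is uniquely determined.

lane 1 and lane 5 between them cover only {2, 5} — a naked pair. Remove those values from lane 4, lane 7.
lane 2 and lane 6 between them cover only {1, 8} — a naked pair. Remove those values from lane 3, lane 4.
That leaves lane 4 = 7. Eliminate 7 elsewhere: lane 3, lane 7.
lane 3's domain is down to {3}, so lane 3 = 3. Strike 3 from lane 7.
Determined: lane 3=3, lane 4=7. The other lanes each still have more than one consistent value. That makes 2.

2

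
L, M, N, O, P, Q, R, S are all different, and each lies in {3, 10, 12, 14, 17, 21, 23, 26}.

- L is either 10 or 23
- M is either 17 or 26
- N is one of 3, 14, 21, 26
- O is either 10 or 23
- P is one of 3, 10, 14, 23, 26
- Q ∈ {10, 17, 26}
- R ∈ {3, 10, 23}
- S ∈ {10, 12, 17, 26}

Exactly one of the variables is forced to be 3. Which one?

R

The 8 variables draw from only 8 values {3, 10, 12, 14, 17, 21, 23, 26}, so each is used; only S can be 12, hence S = 12.
Among the 7 still-open variables, 21 fits only N (and all 7 values in {3, 10, 14, 17, 21, 23, 26} must be used), so N = 21.
Among the 6 still-open variables, 14 fits only P (and all 6 values in {3, 10, 14, 17, 23, 26} must be used), so P = 14.
Among the 5 still-open variables, 3 fits only R (and all 5 values in {3, 10, 17, 23, 26} must be used), so R = 3.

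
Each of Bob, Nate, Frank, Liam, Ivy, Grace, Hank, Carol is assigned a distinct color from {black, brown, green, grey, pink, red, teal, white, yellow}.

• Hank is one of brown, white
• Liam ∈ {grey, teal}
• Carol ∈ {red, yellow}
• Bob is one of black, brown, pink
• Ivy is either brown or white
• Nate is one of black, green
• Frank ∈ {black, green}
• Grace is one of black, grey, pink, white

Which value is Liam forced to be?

teal

The 2 variables Nate and Frank are confined to {black, green}, which locks those values in; drop them from Bob, Grace.
Ivy and Hank share exactly the 2 values {brown, white}; by pigeonhole those values go to them, so strike brown, white from Bob, Grace.
Bob has just one choice, so Bob = pink. So Grace can't be pink.
Grace must be grey (only option left). So Liam can't be grey.
So Liam = teal.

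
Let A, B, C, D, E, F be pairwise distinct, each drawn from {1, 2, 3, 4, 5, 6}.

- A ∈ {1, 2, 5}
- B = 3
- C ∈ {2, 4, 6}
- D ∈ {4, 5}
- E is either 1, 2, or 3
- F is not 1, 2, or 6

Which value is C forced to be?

B has just one choice, so B = 3. Remove 3 from E, F.
Among the 5 still-open variables, 6 fits only C (and all 5 values in {1, 2, 4, 5, 6} must be used), so C = 6.

6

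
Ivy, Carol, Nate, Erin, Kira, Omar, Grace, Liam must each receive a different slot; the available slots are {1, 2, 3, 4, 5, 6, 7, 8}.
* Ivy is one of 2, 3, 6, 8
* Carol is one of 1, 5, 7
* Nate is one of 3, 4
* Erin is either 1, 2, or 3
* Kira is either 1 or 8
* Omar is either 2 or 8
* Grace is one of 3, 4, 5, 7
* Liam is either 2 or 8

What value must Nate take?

4

The 8 variables draw from only 8 values {1, 2, 3, 4, 5, 6, 7, 8}, so each is used; only Ivy can be 6, hence Ivy = 6.
The 2 variables Omar and Liam are confined to {2, 8}, which locks those values in; drop them from Erin, Kira.
Kira's domain is down to {1}, so Kira = 1. Remove 1 from Carol, Erin.
That leaves Erin = 3. Remove 3 from Nate, Grace.
So Nate = 4.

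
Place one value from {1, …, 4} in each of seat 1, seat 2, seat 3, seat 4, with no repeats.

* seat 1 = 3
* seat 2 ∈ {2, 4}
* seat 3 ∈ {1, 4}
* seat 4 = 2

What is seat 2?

4

seat 1 has just one choice, so seat 1 = 3.
seat 4 has just one choice, so seat 4 = 2. Remove 2 from seat 2.
So seat 2 = 4.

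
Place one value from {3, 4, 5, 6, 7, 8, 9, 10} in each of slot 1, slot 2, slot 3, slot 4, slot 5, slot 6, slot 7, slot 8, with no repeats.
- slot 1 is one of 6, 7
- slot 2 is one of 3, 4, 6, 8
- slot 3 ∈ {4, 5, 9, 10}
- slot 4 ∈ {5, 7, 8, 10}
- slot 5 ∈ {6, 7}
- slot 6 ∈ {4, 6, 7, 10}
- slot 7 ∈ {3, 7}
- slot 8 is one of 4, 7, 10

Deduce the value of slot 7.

Among the 8 variables, 9 fits only slot 3 (and all 8 values in {3, 4, 5, 6, 7, 8, 9, 10} must be used), so slot 3 = 9.
Among the 7 still-open variables, 5 fits only slot 4 (and all 7 values in {3, 4, 5, 6, 7, 8, 10} must be used), so slot 4 = 5.
The 6 still-open variables together cover exactly {3, 4, 6, 7, 8, 10} — 6 values for 6 variables — and 8 appears only in slot 2's list, so slot 2 = 8.
The 5 still-open variables draw from only 5 values {3, 4, 6, 7, 10}, so each is used; only slot 7 can be 3, hence slot 7 = 3.

3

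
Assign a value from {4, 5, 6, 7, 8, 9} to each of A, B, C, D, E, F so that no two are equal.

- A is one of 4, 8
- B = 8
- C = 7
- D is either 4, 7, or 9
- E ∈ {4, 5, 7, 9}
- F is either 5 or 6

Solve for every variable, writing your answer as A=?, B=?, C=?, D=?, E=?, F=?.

B must be 8 (only option left). Strike 8 from A.
C must be 7 (only option left). So D, E can't be 7.
A's domain is down to {4}, so A = 4. Remove 4 from D, E.
D's domain is down to {9}, so D = 9. So E can't be 9.
That leaves E = 5. So F can't be 5.
F has just one choice, so F = 6.

A=4, B=8, C=7, D=9, E=5, F=6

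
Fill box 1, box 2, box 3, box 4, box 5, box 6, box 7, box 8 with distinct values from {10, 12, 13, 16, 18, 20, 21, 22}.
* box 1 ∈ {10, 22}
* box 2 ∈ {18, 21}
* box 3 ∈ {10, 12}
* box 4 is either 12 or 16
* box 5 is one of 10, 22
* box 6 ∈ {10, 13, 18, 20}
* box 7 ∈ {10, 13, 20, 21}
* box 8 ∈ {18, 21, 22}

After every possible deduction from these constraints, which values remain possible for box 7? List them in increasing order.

The 8 variables draw from only 8 values {10, 12, 13, 16, 18, 20, 21, 22}, so each is used; only box 4 can be 16, hence box 4 = 16.
The 7 still-open variables draw from only 7 values {10, 12, 13, 18, 20, 21, 22}, so each is used; only box 3 can be 12, hence box 3 = 12.
The 2 variables box 1 and box 5 are confined to {10, 22}, which locks those values in; drop them from box 6, box 7, box 8.
The 2 variables box 2 and box 8 are confined to {18, 21}, which locks those values in; drop them from box 6, box 7.
No further eliminations apply; box 7 can still be any of 13, 20.

13, 20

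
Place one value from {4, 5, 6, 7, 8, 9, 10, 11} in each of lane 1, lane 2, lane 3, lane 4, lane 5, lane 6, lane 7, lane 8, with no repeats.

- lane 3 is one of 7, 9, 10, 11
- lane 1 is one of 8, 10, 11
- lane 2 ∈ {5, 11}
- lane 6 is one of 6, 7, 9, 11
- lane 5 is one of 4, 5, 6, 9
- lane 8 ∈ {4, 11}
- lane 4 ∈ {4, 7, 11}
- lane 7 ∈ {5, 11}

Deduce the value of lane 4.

Among the 8 variables, 8 fits only lane 1 (and all 8 values in {4, 5, 6, 7, 8, 9, 10, 11} must be used), so lane 1 = 8.
The 7 still-open variables draw from only 7 values {4, 5, 6, 7, 9, 10, 11}, so each is used; only lane 3 can be 10, hence lane 3 = 10.
lane 2 and lane 7 share exactly the 2 values {5, 11}; by pigeonhole those values go to them, so strike 5, 11 from lane 4, lane 5, lane 6, lane 8.
That leaves lane 8 = 4. Strike 4 from lane 4, lane 5.
So lane 4 = 7.

7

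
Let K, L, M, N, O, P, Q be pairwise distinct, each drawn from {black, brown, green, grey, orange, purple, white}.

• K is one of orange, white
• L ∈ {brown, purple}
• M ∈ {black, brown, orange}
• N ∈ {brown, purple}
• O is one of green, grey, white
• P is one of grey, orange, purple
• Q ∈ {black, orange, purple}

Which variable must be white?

The 7 variables draw from only 7 values {black, brown, green, grey, orange, purple, white}, so each is used; only O can be green, hence O = green.
Among the 6 still-open variables, grey fits only P (and all 6 values in {black, brown, grey, orange, purple, white} must be used), so P = grey.
Among the 5 still-open variables, white fits only K (and all 5 values in {black, brown, orange, purple, white} must be used), so K = white.

K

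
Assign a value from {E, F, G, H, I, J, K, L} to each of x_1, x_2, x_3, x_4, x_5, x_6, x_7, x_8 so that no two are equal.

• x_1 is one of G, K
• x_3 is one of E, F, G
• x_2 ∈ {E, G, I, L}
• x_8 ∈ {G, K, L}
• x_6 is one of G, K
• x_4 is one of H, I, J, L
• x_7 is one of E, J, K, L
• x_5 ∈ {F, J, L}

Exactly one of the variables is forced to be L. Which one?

The 8 variables together cover exactly {E, F, G, H, I, J, K, L} — 8 values for 8 variables — and H appears only in x_4's list, so x_4 = H.
Among the 7 still-open variables, I fits only x_2 (and all 7 values in {E, F, G, I, J, K, L} must be used), so x_2 = I.
The 2 variables x_1 and x_6 are confined to {G, K}, which locks those values in; drop them from x_3, x_7, x_8.
So L goes to x_8.

x_8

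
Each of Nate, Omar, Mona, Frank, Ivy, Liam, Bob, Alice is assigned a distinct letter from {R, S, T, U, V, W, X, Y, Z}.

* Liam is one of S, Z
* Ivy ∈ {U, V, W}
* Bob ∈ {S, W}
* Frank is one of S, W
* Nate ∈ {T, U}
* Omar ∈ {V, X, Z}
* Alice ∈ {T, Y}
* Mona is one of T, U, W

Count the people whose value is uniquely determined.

4

Among the 8 variables, X fits only Omar (and all 8 values in {S, T, U, V, W, X, Y, Z} must be used), so Omar = X.
The 7 still-open variables draw from only 7 values {S, T, U, V, W, Y, Z}, so each is used; only Ivy can be V, hence Ivy = V.
Among the 6 still-open variables, Y fits only Alice (and all 6 values in {S, T, U, W, Y, Z} must be used), so Alice = Y.
The 5 still-open variables draw from only 5 values {S, T, U, W, Z}, so each is used; only Liam can be Z, hence Liam = Z.
Frank and Bob between them cover only {S, W} — a naked pair. Remove those values from Mona.
Determined: Omar=X, Ivy=V, Liam=Z, Alice=Y. The other people each still have more than one consistent value. That makes 4.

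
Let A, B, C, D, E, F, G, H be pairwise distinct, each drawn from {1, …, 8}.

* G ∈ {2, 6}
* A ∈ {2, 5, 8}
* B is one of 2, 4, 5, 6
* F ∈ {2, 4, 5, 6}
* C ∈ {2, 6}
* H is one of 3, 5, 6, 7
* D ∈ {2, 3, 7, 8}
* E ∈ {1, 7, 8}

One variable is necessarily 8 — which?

The 8 variables draw from only 8 values {1, 2, 3, 4, 5, 6, 7, 8}, so each is used; only E can be 1, hence E = 1.
C and G share exactly the 2 values {2, 6}; by pigeonhole those values go to them, so strike 2, 6 from A, B, D, F, H.
The 2 variables B and F are confined to {4, 5}, which locks those values in; drop them from A, H.
So 8 goes to A.

A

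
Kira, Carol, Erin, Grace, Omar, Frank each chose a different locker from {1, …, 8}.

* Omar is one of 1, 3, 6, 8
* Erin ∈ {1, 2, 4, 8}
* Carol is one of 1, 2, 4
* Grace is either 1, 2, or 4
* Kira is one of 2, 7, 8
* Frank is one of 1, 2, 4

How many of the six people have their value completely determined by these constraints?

Carol, Grace, Frank between them cover only {1, 2, 4} — a naked triple. Remove those values from Kira, Erin, Omar.
Erin must be 8 (only option left). Eliminate 8 elsewhere: Kira, Omar.
That leaves Kira = 7.
Determined: Kira=7, Erin=8. The other people each still have more than one consistent value. That makes 2.

2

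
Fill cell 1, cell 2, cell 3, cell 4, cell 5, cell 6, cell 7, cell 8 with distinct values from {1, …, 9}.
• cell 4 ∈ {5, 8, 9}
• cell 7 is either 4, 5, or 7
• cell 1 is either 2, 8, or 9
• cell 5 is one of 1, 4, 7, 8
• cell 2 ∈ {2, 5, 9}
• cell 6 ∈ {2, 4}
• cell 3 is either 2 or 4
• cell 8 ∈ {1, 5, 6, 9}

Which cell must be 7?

cell 7

The 8 variables draw from only 8 values {1, 2, 4, 5, 6, 7, 8, 9}, so each is used; only cell 8 can be 6, hence cell 8 = 6.
The 7 still-open variables together cover exactly {1, 2, 4, 5, 7, 8, 9} — 7 values for 7 variables — and 1 appears only in cell 5's list, so cell 5 = 1.
The 6 still-open variables together cover exactly {2, 4, 5, 7, 8, 9} — 6 values for 6 variables — and 7 appears only in cell 7's list, so cell 7 = 7.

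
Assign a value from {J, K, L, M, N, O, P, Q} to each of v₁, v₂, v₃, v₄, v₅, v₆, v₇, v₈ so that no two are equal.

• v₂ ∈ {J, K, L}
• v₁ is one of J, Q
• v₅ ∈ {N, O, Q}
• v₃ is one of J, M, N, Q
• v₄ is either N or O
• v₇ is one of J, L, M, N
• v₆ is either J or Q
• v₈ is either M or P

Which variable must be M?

v₃

The 8 variables together cover exactly {J, K, L, M, N, O, P, Q} — 8 values for 8 variables — and K appears only in v₂'s list, so v₂ = K.
Among the 7 still-open variables, L fits only v₇ (and all 7 values in {J, L, M, N, O, P, Q} must be used), so v₇ = L.
The 6 still-open variables draw from only 6 values {J, M, N, O, P, Q}, so each is used; only v₈ can be P, hence v₈ = P.
Among the 5 still-open variables, M fits only v₃ (and all 5 values in {J, M, N, O, Q} must be used), so v₃ = M.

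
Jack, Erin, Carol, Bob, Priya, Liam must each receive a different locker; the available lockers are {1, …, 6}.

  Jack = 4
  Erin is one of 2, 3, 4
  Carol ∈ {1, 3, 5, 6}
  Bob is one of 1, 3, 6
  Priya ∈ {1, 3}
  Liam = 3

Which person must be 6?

Bob

Jack must be 4 (only option left). So Erin can't be 4.
Liam has just one choice, so Liam = 3. Remove 3 from Erin, Carol, Bob, Priya.
That leaves Erin = 2.
Priya has just one choice, so Priya = 1. Remove 1 from Carol, Bob.
So 6 goes to Bob.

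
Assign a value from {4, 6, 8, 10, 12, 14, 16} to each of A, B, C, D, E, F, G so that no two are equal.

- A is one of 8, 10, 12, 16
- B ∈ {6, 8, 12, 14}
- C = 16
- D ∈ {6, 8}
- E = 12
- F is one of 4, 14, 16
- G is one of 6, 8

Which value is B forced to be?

14

C has just one choice, so C = 16. So A, F can't be 16.
E has just one choice, so E = 12. So A, B can't be 12.
Among the 5 still-open variables, 4 fits only F (and all 5 values in {4, 6, 8, 10, 14} must be used), so F = 4.
Among the 4 still-open variables, 10 fits only A (and all 4 values in {6, 8, 10, 14} must be used), so A = 10.
Among the 3 still-open variables, 14 fits only B (and all 3 values in {6, 8, 14} must be used), so B = 14.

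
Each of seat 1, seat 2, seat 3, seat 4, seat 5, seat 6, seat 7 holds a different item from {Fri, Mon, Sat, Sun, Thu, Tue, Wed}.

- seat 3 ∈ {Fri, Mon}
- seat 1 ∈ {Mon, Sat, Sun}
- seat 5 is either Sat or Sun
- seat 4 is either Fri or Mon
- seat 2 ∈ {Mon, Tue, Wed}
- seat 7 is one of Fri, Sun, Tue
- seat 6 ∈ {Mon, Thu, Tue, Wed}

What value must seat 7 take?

The 7 variables draw from only 7 values {Fri, Mon, Sat, Sun, Thu, Tue, Wed}, so each is used; only seat 6 can be Thu, hence seat 6 = Thu.
The 6 still-open variables draw from only 6 values {Fri, Mon, Sat, Sun, Tue, Wed}, so each is used; only seat 2 can be Wed, hence seat 2 = Wed.
The 5 still-open variables together cover exactly {Fri, Mon, Sat, Sun, Tue} — 5 values for 5 variables — and Tue appears only in seat 7's list, so seat 7 = Tue.

Tue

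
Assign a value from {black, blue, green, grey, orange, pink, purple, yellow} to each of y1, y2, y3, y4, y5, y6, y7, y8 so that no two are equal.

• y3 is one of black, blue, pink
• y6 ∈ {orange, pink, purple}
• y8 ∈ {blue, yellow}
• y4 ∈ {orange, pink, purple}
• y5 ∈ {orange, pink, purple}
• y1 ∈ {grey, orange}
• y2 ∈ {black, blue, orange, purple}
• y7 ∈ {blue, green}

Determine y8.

yellow

The 8 variables together cover exactly {black, blue, green, grey, orange, pink, purple, yellow} — 8 values for 8 variables — and green appears only in y7's list, so y7 = green.
Among the 7 still-open variables, grey fits only y1 (and all 7 values in {black, blue, grey, orange, pink, purple, yellow} must be used), so y1 = grey.
The 6 still-open variables draw from only 6 values {black, blue, orange, pink, purple, yellow}, so each is used; only y8 can be yellow, hence y8 = yellow.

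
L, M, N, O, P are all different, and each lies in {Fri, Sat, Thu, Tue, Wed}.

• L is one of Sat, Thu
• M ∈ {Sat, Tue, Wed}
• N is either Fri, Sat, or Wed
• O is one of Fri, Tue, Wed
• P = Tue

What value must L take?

P has just one choice, so P = Tue. So M, O can't be Tue.
Among the 4 still-open variables, Thu fits only L (and all 4 values in {Fri, Sat, Thu, Wed} must be used), so L = Thu.

Thu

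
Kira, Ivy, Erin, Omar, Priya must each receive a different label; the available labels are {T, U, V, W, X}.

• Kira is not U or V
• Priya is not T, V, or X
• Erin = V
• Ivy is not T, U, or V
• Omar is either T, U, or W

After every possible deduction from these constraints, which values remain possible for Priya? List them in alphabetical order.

Erin must be V (only option left).
No further eliminations apply; Priya can still be any of U, W.

U, W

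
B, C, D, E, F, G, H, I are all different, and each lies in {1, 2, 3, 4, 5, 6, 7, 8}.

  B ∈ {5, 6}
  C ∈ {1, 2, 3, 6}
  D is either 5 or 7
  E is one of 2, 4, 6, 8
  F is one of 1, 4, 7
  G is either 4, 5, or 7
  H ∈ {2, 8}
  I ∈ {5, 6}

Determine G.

Among the 8 variables, 3 fits only C (and all 8 values in {1, 2, 3, 4, 5, 6, 7, 8} must be used), so C = 3.
The 7 still-open variables together cover exactly {1, 2, 4, 5, 6, 7, 8} — 7 values for 7 variables — and 1 appears only in F's list, so F = 1.
The 2 variables B and I are confined to {5, 6}, which locks those values in; drop them from D, E, G.
D must be 7 (only option left). So G can't be 7.
So G = 4.

4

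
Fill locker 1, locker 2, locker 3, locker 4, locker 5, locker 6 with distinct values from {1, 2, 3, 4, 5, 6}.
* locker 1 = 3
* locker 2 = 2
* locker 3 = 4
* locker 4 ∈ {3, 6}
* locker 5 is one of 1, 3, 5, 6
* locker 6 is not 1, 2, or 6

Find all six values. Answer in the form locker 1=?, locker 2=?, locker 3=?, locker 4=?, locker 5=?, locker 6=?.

locker 1=3, locker 2=2, locker 3=4, locker 4=6, locker 5=1, locker 6=5

locker 1's domain is down to {3}, so locker 1 = 3. Strike 3 from locker 4, locker 5, locker 6.
locker 2 has just one choice, so locker 2 = 2.
locker 3's domain is down to {4}, so locker 3 = 4. Strike 4 from locker 6.
locker 4 has just one choice, so locker 4 = 6. So locker 5 can't be 6.
locker 6's domain is down to {5}, so locker 6 = 5. Strike 5 from locker 5.
locker 5 must be 1 (only option left).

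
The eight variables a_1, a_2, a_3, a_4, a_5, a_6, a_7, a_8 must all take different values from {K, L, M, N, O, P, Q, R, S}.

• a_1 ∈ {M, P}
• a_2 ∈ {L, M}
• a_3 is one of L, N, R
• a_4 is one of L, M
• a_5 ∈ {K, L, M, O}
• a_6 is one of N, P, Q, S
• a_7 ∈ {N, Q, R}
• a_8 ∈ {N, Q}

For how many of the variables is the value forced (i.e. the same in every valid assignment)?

2

The 2 variables a_2 and a_4 are confined to {L, M}, which locks those values in; drop them from a_1, a_3, a_5.
a_1 must be P (only option left). Strike P from a_6.
a_3, a_7, a_8 share exactly the 3 values {N, Q, R}; by pigeonhole those values go to them, so strike N, Q, R from a_6.
That leaves a_6 = S.
Determined: a_1=P, a_6=S. The other variables each still have more than one consistent value. That makes 2.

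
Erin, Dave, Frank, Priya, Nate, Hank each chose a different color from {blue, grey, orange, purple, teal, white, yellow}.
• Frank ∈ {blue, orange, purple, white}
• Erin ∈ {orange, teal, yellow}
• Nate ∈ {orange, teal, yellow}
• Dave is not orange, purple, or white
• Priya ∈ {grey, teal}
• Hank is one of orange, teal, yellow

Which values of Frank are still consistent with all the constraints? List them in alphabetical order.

The 3 variables Erin, Nate, Hank are confined to {orange, teal, yellow}, which locks those values in; drop them from Dave, Frank, Priya.
Priya must be grey (only option left). Strike grey from Dave.
That leaves Dave = blue. Strike blue from Frank.
No further eliminations apply; Frank can still be any of purple, white.

purple, white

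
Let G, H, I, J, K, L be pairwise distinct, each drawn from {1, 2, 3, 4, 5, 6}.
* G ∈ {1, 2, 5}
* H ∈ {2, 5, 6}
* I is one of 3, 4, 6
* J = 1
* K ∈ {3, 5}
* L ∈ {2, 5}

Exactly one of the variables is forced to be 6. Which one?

H

J has just one choice, so J = 1. So G can't be 1.
The 5 still-open variables together cover exactly {2, 3, 4, 5, 6} — 5 values for 5 variables — and 4 appears only in I's list, so I = 4.
Among the 4 still-open variables, 3 fits only K (and all 4 values in {2, 3, 5, 6} must be used), so K = 3.
The 3 still-open variables together cover exactly {2, 5, 6} — 3 values for 3 variables — and 6 appears only in H's list, so H = 6.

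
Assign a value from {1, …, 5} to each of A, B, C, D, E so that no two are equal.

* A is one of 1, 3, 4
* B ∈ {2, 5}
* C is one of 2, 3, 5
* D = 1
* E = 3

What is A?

D has just one choice, so D = 1. So A can't be 1.
E has just one choice, so E = 3. Remove 3 from A, C.
So A = 4.

4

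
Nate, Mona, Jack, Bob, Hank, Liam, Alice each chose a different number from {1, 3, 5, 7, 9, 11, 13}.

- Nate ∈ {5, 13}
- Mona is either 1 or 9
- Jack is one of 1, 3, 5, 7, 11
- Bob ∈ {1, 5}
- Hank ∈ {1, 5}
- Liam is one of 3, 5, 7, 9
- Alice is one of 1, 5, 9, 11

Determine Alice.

11

Among the 7 variables, 13 fits only Nate (and all 7 values in {1, 3, 5, 7, 9, 11, 13} must be used), so Nate = 13.
Bob and Hank between them cover only {1, 5} — a naked pair. Remove those values from Mona, Jack, Liam, Alice.
Mona has just one choice, so Mona = 9. Remove 9 from Liam, Alice.
So Alice = 11.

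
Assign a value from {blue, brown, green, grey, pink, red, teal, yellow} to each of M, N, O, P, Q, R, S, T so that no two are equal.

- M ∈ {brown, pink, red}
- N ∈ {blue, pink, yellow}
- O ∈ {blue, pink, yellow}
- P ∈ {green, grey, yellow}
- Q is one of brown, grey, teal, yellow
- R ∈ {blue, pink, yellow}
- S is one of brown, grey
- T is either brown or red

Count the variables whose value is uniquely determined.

The 8 variables together cover exactly {blue, brown, green, grey, pink, red, teal, yellow} — 8 values for 8 variables — and green appears only in P's list, so P = green.
The 7 still-open variables draw from only 7 values {blue, brown, grey, pink, red, teal, yellow}, so each is used; only Q can be teal, hence Q = teal.
Among the 6 still-open variables, grey fits only S (and all 6 values in {blue, brown, grey, pink, red, yellow} must be used), so S = grey.
N, O, R share exactly the 3 values {blue, pink, yellow}; by pigeonhole those values go to them, so strike blue, pink, yellow from M.
Determined: P=green, Q=teal, S=grey. The other variables each still have more than one consistent value. That makes 3.

3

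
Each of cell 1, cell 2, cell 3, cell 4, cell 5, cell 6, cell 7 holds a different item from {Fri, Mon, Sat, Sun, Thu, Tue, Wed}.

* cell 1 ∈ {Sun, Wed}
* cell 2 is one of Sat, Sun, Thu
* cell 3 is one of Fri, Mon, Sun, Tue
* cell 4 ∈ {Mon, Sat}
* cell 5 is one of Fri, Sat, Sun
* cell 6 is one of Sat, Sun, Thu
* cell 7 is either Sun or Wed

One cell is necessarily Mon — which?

cell 4

The 7 variables draw from only 7 values {Fri, Mon, Sat, Sun, Thu, Tue, Wed}, so each is used; only cell 3 can be Tue, hence cell 3 = Tue.
The 6 still-open variables together cover exactly {Fri, Mon, Sat, Sun, Thu, Wed} — 6 values for 6 variables — and Fri appears only in cell 5's list, so cell 5 = Fri.
The 5 still-open variables draw from only 5 values {Mon, Sat, Sun, Thu, Wed}, so each is used; only cell 4 can be Mon, hence cell 4 = Mon.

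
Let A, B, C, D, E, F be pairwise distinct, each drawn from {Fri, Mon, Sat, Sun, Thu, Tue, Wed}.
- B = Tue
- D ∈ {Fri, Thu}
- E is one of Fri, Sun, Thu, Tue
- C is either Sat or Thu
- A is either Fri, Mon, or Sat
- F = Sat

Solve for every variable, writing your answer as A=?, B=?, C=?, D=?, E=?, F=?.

A=Mon, B=Tue, C=Thu, D=Fri, E=Sun, F=Sat

B has just one choice, so B = Tue. So E can't be Tue.
F must be Sat (only option left). Remove Sat from A, C.
C must be Thu (only option left). Strike Thu from D, E.
D has just one choice, so D = Fri. So A, E can't be Fri.
E must be Sun (only option left).
A has just one choice, so A = Mon.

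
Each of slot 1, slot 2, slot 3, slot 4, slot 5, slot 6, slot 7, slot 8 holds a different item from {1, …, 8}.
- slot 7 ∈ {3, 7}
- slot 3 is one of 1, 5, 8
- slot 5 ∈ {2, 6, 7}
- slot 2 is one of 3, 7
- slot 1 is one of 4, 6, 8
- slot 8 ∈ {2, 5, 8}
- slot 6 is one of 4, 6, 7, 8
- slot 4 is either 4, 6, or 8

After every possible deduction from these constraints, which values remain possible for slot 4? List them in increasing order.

4, 6, 8

Among the 8 variables, 1 fits only slot 3 (and all 8 values in {1, 2, 3, 4, 5, 6, 7, 8} must be used), so slot 3 = 1.
The 7 still-open variables together cover exactly {2, 3, 4, 5, 6, 7, 8} — 7 values for 7 variables — and 5 appears only in slot 8's list, so slot 8 = 5.
The 6 still-open variables draw from only 6 values {2, 3, 4, 6, 7, 8}, so each is used; only slot 5 can be 2, hence slot 5 = 2.
slot 2 and slot 7 between them cover only {3, 7} — a naked pair. Remove those values from slot 6.
No further eliminations apply; slot 4 can still be any of 4, 6, 8.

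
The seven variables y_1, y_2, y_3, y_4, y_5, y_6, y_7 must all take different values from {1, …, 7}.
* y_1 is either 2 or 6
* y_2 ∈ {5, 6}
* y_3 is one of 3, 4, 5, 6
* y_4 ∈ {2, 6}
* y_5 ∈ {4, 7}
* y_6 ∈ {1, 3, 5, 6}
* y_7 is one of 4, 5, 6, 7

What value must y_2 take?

5

The 7 variables draw from only 7 values {1, 2, 3, 4, 5, 6, 7}, so each is used; only y_6 can be 1, hence y_6 = 1.
The 6 still-open variables together cover exactly {2, 3, 4, 5, 6, 7} — 6 values for 6 variables — and 3 appears only in y_3's list, so y_3 = 3.
y_1 and y_4 share exactly the 2 values {2, 6}; by pigeonhole those values go to them, so strike 2, 6 from y_2, y_7.
So y_2 = 5.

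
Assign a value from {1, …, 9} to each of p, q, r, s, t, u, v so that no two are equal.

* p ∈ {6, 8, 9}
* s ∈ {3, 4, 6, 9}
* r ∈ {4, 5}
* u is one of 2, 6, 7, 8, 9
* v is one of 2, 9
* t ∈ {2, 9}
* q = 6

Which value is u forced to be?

7

q's domain is down to {6}, so q = 6. Eliminate 6 elsewhere: p, s, u.
The 2 variables t and v are confined to {2, 9}, which locks those values in; drop them from p, s, u.
That leaves p = 8. So u can't be 8.
So u = 7.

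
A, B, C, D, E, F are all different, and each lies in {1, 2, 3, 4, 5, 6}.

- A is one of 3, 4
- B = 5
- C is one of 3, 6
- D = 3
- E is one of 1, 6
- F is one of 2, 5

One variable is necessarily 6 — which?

C

B's domain is down to {5}, so B = 5. So F can't be 5.
That leaves D = 3. Strike 3 from A, C.
So 6 goes to C.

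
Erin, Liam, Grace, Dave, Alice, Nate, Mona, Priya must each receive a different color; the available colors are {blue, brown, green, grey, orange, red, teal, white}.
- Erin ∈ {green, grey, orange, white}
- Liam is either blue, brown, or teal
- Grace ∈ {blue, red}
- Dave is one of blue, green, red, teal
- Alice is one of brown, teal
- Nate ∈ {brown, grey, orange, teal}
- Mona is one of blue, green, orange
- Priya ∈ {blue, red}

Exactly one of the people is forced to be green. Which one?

The 8 variables draw from only 8 values {blue, brown, green, grey, orange, red, teal, white}, so each is used; only Erin can be white, hence Erin = white.
The 7 still-open variables draw from only 7 values {blue, brown, green, grey, orange, red, teal}, so each is used; only Nate can be grey, hence Nate = grey.
The 6 still-open variables draw from only 6 values {blue, brown, green, orange, red, teal}, so each is used; only Mona can be orange, hence Mona = orange.
The 5 still-open variables draw from only 5 values {blue, brown, green, red, teal}, so each is used; only Dave can be green, hence Dave = green.

Dave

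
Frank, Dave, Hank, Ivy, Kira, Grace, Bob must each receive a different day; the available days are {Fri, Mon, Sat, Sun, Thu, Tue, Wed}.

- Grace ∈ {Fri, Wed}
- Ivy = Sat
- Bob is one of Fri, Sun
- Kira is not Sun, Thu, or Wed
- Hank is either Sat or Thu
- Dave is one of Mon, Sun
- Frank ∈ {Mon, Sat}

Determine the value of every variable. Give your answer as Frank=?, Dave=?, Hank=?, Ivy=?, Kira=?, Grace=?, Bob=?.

Frank=Mon, Dave=Sun, Hank=Thu, Ivy=Sat, Kira=Tue, Grace=Wed, Bob=Fri

Ivy must be Sat (only option left). So Frank, Hank, Kira can't be Sat.
Frank has just one choice, so Frank = Mon. Eliminate Mon elsewhere: Dave, Kira.
Dave must be Sun (only option left). Remove Sun from Bob.
Hank's domain is down to {Thu}, so Hank = Thu.
Bob's domain is down to {Fri}, so Bob = Fri. Eliminate Fri elsewhere: Kira, Grace.
Kira's domain is down to {Tue}, so Kira = Tue.
Grace must be Wed (only option left).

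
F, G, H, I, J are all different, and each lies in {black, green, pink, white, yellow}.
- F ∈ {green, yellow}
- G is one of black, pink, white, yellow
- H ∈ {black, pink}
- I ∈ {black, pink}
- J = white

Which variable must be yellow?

J has just one choice, so J = white. Strike white from G.
The 4 still-open variables together cover exactly {black, green, pink, yellow} — 4 values for 4 variables — and green appears only in F's list, so F = green.
The 3 still-open variables draw from only 3 values {black, pink, yellow}, so each is used; only G can be yellow, hence G = yellow.

G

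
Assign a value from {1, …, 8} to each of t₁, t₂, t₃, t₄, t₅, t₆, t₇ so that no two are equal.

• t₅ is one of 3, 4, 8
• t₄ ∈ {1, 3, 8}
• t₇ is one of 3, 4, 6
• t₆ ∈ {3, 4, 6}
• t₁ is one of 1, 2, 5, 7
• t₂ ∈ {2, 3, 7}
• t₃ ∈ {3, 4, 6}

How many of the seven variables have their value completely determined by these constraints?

t₃, t₆, t₇ share exactly the 3 values {3, 4, 6}; by pigeonhole those values go to them, so strike 3, 4, 6 from t₂, t₄, t₅.
t₅ has just one choice, so t₅ = 8. Strike 8 from t₄.
That leaves t₄ = 1. So t₁ can't be 1.
Determined: t₄=1, t₅=8. The other variables each still have more than one consistent value. That makes 2.

2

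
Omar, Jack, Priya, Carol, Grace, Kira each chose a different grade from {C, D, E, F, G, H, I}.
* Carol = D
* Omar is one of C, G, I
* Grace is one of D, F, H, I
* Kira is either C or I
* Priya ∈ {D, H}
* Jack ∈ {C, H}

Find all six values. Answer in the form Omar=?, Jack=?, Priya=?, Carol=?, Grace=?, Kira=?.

Carol has just one choice, so Carol = D. Eliminate D elsewhere: Priya, Grace.
Priya's domain is down to {H}, so Priya = H. So Jack, Grace can't be H.
Jack must be C (only option left). Strike C from Omar, Kira.
Kira must be I (only option left). Eliminate I elsewhere: Omar, Grace.
Omar's domain is down to {G}, so Omar = G.
Grace has just one choice, so Grace = F.

Omar=G, Jack=C, Priya=H, Carol=D, Grace=F, Kira=I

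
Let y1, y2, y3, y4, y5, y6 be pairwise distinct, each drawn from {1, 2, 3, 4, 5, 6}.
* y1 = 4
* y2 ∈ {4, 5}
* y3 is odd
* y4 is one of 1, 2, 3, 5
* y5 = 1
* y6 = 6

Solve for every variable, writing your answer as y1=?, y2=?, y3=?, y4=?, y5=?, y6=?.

y1=4, y2=5, y3=3, y4=2, y5=1, y6=6

y1 must be 4 (only option left). Strike 4 from y2.
That leaves y2 = 5. Eliminate 5 elsewhere: y3, y4.
y5 has just one choice, so y5 = 1. Eliminate 1 elsewhere: y3, y4.
y6 has just one choice, so y6 = 6.
y3's domain is down to {3}, so y3 = 3. Strike 3 from y4.
y4 must be 2 (only option left).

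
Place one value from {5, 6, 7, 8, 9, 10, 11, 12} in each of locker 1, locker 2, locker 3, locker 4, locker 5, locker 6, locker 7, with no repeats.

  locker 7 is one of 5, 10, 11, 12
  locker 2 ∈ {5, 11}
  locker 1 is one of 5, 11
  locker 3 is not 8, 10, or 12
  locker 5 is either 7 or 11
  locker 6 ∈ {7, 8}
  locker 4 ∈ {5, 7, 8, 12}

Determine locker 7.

locker 1 and locker 2 between them cover only {5, 11} — a naked pair. Remove those values from locker 3, locker 4, locker 5, locker 7.
locker 5's domain is down to {7}, so locker 5 = 7. So locker 3, locker 4, locker 6 can't be 7.
locker 6's domain is down to {8}, so locker 6 = 8. Eliminate 8 elsewhere: locker 4.
locker 4's domain is down to {12}, so locker 4 = 12. Strike 12 from locker 7.
So locker 7 = 10.

10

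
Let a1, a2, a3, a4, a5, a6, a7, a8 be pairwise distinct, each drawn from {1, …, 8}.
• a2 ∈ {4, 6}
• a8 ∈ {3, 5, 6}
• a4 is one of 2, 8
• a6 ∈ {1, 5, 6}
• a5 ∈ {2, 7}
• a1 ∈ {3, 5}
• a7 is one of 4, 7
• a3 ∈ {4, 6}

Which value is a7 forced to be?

The 8 variables draw from only 8 values {1, 2, 3, 4, 5, 6, 7, 8}, so each is used; only a6 can be 1, hence a6 = 1.
Among the 7 still-open variables, 8 fits only a4 (and all 7 values in {2, 3, 4, 5, 6, 7, 8} must be used), so a4 = 8.
Among the 6 still-open variables, 2 fits only a5 (and all 6 values in {2, 3, 4, 5, 6, 7} must be used), so a5 = 2.
The 5 still-open variables together cover exactly {3, 4, 5, 6, 7} — 5 values for 5 variables — and 7 appears only in a7's list, so a7 = 7.

7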